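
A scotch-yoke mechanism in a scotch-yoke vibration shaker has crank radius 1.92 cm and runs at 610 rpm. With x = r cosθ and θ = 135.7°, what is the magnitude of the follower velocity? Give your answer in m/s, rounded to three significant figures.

0.857

ω = 63.88 rad/s (from 610 rpm).
x = r cosθ ⇒ ẋ = −rω sinθ.
|v| = rω|sinθ| = 0.0192·63.88·|sin 135.7°| = 0.85659 m/s.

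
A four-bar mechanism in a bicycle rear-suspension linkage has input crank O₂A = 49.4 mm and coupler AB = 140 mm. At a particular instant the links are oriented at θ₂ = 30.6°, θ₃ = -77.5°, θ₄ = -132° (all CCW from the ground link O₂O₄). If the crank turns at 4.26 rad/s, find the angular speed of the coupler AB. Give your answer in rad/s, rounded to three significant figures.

ω₂ = 4.26 rad/s
Differentiating the loop-closure r₂e^{iθ₂}+r₃e^{iθ₃}=r₁+r₄e^{iθ₄} gives r₂ω₂e^{iθ₂}+r₃ω₃e^{iθ₃}=r₄ω₄e^{iθ₄}.
Eliminating the other unknown: ω₃ = r₂ω₂ sin(θ₄−θ₂) / [r₃ sin(θ₃−θ₄)].
Numerator sine = -0.29904; denominator sine = +0.81412.
Result = 0.0494·4.26·(-0.29904) / (0.14·(+0.81412)) = -0.55214 rad/s; magnitude 0.55214 rad/s.

0.552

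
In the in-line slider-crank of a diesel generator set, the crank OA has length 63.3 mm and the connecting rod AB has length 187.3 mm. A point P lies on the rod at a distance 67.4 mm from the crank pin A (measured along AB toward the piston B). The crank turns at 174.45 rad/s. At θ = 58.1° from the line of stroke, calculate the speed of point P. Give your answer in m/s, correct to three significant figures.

10.7

ω = 174.4 rad/s.  Crank-pin speed |V_A| = rω = 11.043 m/s, perpendicular to OA.
Rod angle: sinφ = −(r/L) sinθ ⇒ φ = -16.674°; ω_rod = −rω cosθ/√(L²−r²sin²θ) = -32.523 rad/s.
V_P = V_A + ω_rod × AP, with AP = 0.0674 m along the rod.
Components: V_Px = −rω sinθ − a·ω_rod·sinφ = -10.004 m/s;  V_Py = rω cosθ + a·ω_rod·cosφ = +3.7355 m/s.
|V_P| = √(V_Px² + V_Py²) = 10.679 m/s.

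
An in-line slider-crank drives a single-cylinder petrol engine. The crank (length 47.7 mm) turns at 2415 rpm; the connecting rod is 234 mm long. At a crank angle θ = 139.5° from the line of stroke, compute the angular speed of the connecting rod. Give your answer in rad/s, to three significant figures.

ω = 252.9 rad/s (converted from 2415 rpm).
The rod makes angle φ with the slider axis where L sinφ = r sinθ; differentiating, L cosφ·φ̇ = r ω cosθ.
L cosφ = √(L² − r² sin²θ) = 0.23194 m.
|ω_rod| = r ω |cosθ| / √(L² − r² sin²θ) = 0.0477·252.9·0.76041/0.23194 = 39.549 rad/s.

39.5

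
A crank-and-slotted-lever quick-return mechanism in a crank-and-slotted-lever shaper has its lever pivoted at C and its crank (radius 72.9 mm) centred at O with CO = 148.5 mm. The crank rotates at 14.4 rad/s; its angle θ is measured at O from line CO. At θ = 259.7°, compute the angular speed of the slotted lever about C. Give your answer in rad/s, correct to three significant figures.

ω = 14.4 rad/s
Crank pin A relative to C: A = (d + r cosθ, r sinθ); lever angle φ = atan2(r sinθ, d + r cosθ).
Differentiating tanφ: φ̇ = rω(d cosθ + r)/(d² + r² + 2dr cosθ).
d² + r² + 2dr cosθ = |CA|² = 0.0234954 m²;  d cosθ + r = +0.046348 m.
|ω_lever| = |0.0729·14.4·+0.046348| / 0.0234954 = 2.0708 rad/s.

2.07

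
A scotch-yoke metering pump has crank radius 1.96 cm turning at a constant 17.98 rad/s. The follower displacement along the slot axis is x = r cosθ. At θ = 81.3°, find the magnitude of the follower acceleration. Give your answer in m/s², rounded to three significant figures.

0.958

ω = 17.98 rad/s
x = r cosθ ⇒ ẍ = −rω² cosθ (ω constant).
|a| = rω²|cosθ| = 0.0196·(17.98)²·|cos 81.3°| = 0.95843 m/s².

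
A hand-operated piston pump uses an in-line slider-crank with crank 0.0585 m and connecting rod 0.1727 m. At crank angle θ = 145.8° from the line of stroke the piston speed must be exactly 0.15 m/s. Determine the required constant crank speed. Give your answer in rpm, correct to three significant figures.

61.0

For an in-line slider-crank, |v_piston| = rω|sinθ|·[1 + r cosθ/√(L² − r² sin²θ)].
With r = 0.0585 m, L = 0.1727 m, θ = 145.8°: the bracketed kinematic factor |dx/dθ| = 0.023498 m.
ω = v/|dx/dθ| = 0.15/0.023498 = 6.3835 rad/s.
N = 60ω/(2π) = 60.958 rpm.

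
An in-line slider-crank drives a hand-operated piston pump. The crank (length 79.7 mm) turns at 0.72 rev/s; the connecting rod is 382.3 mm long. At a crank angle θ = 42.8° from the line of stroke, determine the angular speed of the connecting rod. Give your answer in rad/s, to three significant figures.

ω = 4.524 rad/s (converted from 0.72 rev/s).
The rod makes angle φ with the slider axis where L sinφ = r sinθ; differentiating, L cosφ·φ̇ = r ω cosθ.
L cosφ = √(L² − r² sin²θ) = 0.37845 m.
|ω_rod| = r ω |cosθ| / √(L² − r² sin²θ) = 0.0797·4.524·0.73373/0.37845 = 0.69904 rad/s.

0.699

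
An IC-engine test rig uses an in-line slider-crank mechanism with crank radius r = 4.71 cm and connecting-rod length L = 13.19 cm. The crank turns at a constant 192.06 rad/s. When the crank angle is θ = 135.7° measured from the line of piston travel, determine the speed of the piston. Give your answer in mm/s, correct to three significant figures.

4650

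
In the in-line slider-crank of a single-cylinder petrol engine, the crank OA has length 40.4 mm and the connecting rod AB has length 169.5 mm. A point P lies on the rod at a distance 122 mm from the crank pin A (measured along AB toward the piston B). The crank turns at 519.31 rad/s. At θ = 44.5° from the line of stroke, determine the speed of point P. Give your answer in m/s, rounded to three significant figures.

ω = 519.3 rad/s.  Crank-pin speed |V_A| = rω = 20.98 m/s, perpendicular to OA.
Rod angle: sinφ = −(r/L) sinθ ⇒ φ = -9.617°; ω_rod = −rω cosθ/√(L²−r²sin²θ) = -89.542 rad/s.
V_P = V_A + ω_rod × AP, with AP = 0.122 m along the rod.
Components: V_Px = −rω sinθ − a·ω_rod·sinφ = -16.53 m/s;  V_Py = rω cosθ + a·ω_rod·cosφ = +4.1935 m/s.
|V_P| = √(V_Px² + V_Py²) = 17.054 m/s.

17.1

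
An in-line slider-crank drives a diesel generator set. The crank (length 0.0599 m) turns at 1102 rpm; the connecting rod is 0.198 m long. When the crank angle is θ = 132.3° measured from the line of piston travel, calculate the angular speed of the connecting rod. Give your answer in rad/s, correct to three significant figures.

ω = 115.4 rad/s (converted from 1102 rpm).
The rod makes angle φ with the slider axis where L sinφ = r sinθ; differentiating, L cosφ·φ̇ = r ω cosθ.
L cosφ = √(L² − r² sin²θ) = 0.19298 m.
|ω_rod| = r ω |cosθ| / √(L² − r² sin²θ) = 0.0599·115.4·0.67301/0.19298 = 24.107 rad/s.

24.1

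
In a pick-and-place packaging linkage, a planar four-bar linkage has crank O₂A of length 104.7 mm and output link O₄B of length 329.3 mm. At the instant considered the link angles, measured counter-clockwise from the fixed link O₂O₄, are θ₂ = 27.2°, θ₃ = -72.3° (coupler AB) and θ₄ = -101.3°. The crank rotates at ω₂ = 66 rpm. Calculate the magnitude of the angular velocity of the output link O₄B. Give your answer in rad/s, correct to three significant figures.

4.47

ω₂ = 6.912 rad/s (from 66 rpm).
Differentiating the loop-closure r₂e^{iθ₂}+r₃e^{iθ₃}=r₁+r₄e^{iθ₄} gives r₂ω₂e^{iθ₂}+r₃ω₃e^{iθ₃}=r₄ω₄e^{iθ₄}.
Eliminating the other unknown: ω₄ = r₂ω₂ sin(θ₂−θ₃) / [r₄ sin(θ₄−θ₃)].
Numerator sine = +0.98629; denominator sine = -0.48481.
Result = 0.1047·6.912·(+0.98629) / (0.3293·(-0.48481)) = -4.4705 rad/s; magnitude 4.4705 rad/s.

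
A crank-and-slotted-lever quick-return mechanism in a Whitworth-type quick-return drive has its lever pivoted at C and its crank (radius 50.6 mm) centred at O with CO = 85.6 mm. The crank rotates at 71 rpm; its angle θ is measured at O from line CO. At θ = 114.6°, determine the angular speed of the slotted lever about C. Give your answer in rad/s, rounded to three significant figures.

0.896

ω = 7.435 rad/s (from 71 rpm).
Crank pin A relative to C: A = (d + r cosθ, r sinθ); lever angle φ = atan2(r sinθ, d + r cosθ).
Differentiating tanφ: φ̇ = rω(d cosθ + r)/(d² + r² + 2dr cosθ).
d² + r² + 2dr cosθ = |CA|² = 0.0062816 m²;  d cosθ + r = +0.014966 m.
|ω_lever| = |0.0506·7.435·+0.014966| / 0.0062816 = 0.89636 rad/s.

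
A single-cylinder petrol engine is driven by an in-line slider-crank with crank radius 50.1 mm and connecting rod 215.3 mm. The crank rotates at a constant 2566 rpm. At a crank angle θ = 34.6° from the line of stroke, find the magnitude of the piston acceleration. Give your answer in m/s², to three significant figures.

3290

ω = 2π·2566/60 = 268.7 rad/s
x(θ) = r cosθ + √(L² − r² sin²θ); with ω constant, a = ω²·d²x/dθ².
d²x/dθ² = −r cosθ − r²(cos2θ)/√u − r⁴ sin²2θ/(4u^{3/2}),  u = L² − r² sin²θ = 0.0455447 m².
Substituting r = 0.0501 m, L = 0.2153 m, θ = 34.6°: d²x/dθ² = -0.045557 m.
a = ω²·d²x/dθ² = (268.7)²·(-0.045557) = -3289.5 m/s²;  |a| = 3289.5 m/s².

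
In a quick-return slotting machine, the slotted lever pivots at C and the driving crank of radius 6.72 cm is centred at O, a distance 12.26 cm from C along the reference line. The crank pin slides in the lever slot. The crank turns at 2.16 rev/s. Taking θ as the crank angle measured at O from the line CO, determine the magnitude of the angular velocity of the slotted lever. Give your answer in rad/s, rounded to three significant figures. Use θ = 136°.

2.49

ω = 13.57 rad/s (from 2.16 rev/s).
Crank pin A relative to C: A = (d + r cosθ, r sinθ); lever angle φ = atan2(r sinθ, d + r cosθ).
Differentiating tanφ: φ̇ = rω(d cosθ + r)/(d² + r² + 2dr cosθ).
d² + r² + 2dr cosθ = |CA|² = 0.00769372 m²;  d cosθ + r = -0.020991 m.
|ω_lever| = |0.0672·13.57·-0.020991| / 0.00769372 = 2.4883 rad/s.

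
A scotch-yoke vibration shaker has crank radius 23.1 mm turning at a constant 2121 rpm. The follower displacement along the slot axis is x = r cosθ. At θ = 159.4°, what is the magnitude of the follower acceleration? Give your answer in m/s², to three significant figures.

ω = 222.1 rad/s (from 2121 rpm).
x = r cosθ ⇒ ẍ = −rω² cosθ (ω constant).
|a| = rω²|cosθ| = 0.0231·(222.1)²·|cos 159.4°| = 1066.7 m/s².

1070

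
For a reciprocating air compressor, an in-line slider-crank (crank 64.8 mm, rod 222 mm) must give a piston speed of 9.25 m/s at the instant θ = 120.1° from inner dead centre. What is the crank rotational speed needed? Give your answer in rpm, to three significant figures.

For an in-line slider-crank, |v_piston| = rω|sinθ|·[1 + r cosθ/√(L² − r² sin²θ)].
With r = 0.0648 m, L = 0.222 m, θ = 120.1°: the bracketed kinematic factor |dx/dθ| = 0.04758 m.
ω = v/|dx/dθ| = 9.25/0.04758 = 194.41 rad/s.
N = 60ω/(2π) = 1856.5 rpm.

1860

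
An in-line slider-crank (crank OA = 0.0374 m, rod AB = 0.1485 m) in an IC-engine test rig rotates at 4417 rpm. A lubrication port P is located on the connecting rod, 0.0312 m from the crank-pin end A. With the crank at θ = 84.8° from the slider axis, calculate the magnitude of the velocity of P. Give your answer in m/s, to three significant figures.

17.4

ω = 462.5 rad/s.  Crank-pin speed |V_A| = rω = 17.299 m/s, perpendicular to OA.
Rod angle: sinφ = −(r/L) sinθ ⇒ φ = -14.526°; ω_rod = −rω cosθ/√(L²−r²sin²θ) = -10.907 rad/s.
V_P = V_A + ω_rod × AP, with AP = 0.0312 m along the rod.
Components: V_Px = −rω sinθ − a·ω_rod·sinφ = -17.313 m/s;  V_Py = rω cosθ + a·ω_rod·cosφ = +1.2385 m/s.
|V_P| = √(V_Px² + V_Py²) = 17.358 m/s.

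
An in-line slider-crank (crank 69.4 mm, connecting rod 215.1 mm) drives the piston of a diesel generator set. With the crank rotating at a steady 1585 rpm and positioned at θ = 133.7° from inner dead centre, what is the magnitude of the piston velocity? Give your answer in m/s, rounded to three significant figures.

ω = 2π·1585/60 = 166 rad/s
For an in-line slider-crank, x = r cosθ + √(L² − r² sin²θ), so v = −rω sinθ·[1 + r cosθ/√(L² − r² sin²θ)].
With r = 0.0694 m, L = 0.2151 m, θ = 133.7°: √(L² − r² sin²θ) = 0.20917 m.
v = −0.0694·166·0.72297·[1 + 0.0694·-0.69088/0.20917] = -6.4189 m/s.
|v| = 6.4189 m/s.

6.42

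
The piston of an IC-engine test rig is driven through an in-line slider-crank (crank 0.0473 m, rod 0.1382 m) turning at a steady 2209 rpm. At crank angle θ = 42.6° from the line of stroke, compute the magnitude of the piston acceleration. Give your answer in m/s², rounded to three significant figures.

ω = 2π·2209/60 = 231.3 rad/s
x(θ) = r cosθ + √(L² − r² sin²θ); with ω constant, a = ω²·d²x/dθ².
d²x/dθ² = −r cosθ − r²(cos2θ)/√u − r⁴ sin²2θ/(4u^{3/2}),  u = L² − r² sin²θ = 0.0180742 m².
Substituting r = 0.0473 m, L = 0.1382 m, θ = 42.6°: d²x/dθ² = -0.036721 m.
a = ω²·d²x/dθ² = (231.3)²·(-0.036721) = -1965 m/s²;  |a| = 1965 m/s².

1970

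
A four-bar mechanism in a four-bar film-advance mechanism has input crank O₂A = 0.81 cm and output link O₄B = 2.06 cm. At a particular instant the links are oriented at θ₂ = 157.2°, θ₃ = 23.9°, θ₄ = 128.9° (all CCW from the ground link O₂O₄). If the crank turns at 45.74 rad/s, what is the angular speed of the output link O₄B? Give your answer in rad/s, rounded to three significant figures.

ω₂ = 45.74 rad/s
Differentiating the loop-closure r₂e^{iθ₂}+r₃e^{iθ₃}=r₁+r₄e^{iθ₄} gives r₂ω₂e^{iθ₂}+r₃ω₃e^{iθ₃}=r₄ω₄e^{iθ₄}.
Eliminating the other unknown: ω₄ = r₂ω₂ sin(θ₂−θ₃) / [r₄ sin(θ₄−θ₃)].
Numerator sine = +0.72777; denominator sine = +0.96593.
Result = 0.0081·45.74·(+0.72777) / (0.0206·(+0.96593)) = +13.551 rad/s; magnitude 13.551 rad/s.

13.6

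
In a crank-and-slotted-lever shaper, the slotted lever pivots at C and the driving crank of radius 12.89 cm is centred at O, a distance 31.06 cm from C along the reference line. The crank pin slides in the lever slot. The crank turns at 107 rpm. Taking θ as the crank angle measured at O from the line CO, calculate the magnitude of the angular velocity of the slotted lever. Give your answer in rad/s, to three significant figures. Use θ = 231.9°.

ω = 11.21 rad/s (from 107 rpm).
Crank pin A relative to C: A = (d + r cosθ, r sinθ); lever angle φ = atan2(r sinθ, d + r cosθ).
Differentiating tanφ: φ̇ = rω(d cosθ + r)/(d² + r² + 2dr cosθ).
d² + r² + 2dr cosθ = |CA|² = 0.0636799 m²;  d cosθ + r = -0.062751 m.
|ω_lever| = |0.1289·11.21·-0.062751| / 0.0636799 = 1.4233 rad/s.

1.42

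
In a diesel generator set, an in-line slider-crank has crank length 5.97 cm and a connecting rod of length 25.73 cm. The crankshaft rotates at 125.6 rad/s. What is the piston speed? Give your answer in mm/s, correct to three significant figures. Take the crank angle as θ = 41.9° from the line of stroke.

ω = 125.6 rad/s
For an in-line slider-crank, x = r cosθ + √(L² − r² sin²θ), so v = −rω sinθ·[1 + r cosθ/√(L² − r² sin²θ)].
With r = 0.0597 m, L = 0.2573 m, θ = 41.9°: √(L² − r² sin²θ) = 0.25419 m.
v = −0.0597·125.6·0.66783·[1 + 0.0597·0.74431/0.25419] = -5.883 m/s.
|v| = 5.883 m/s = 5883 mm/s.

5880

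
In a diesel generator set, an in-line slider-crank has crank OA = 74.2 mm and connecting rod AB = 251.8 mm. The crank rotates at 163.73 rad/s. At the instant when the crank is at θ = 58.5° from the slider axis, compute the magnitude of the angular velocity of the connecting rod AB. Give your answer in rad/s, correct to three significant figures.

26.0

ω = 163.7 rad/s
The rod makes angle φ with the slider axis where L sinφ = r sinθ; differentiating, L cosφ·φ̇ = r ω cosθ.
L cosφ = √(L² − r² sin²θ) = 0.24372 m.
|ω_rod| = r ω |cosθ| / √(L² − r² sin²θ) = 0.0742·163.7·0.52250/0.24372 = 26.045 rad/s.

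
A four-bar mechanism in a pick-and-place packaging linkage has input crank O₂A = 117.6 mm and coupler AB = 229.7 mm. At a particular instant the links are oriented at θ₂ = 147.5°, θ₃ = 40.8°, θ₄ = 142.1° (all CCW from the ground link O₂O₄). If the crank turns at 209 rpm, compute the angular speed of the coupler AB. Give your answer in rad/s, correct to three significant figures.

1.08

ω₂ = 21.89 rad/s (from 209 rpm).
Differentiating the loop-closure r₂e^{iθ₂}+r₃e^{iθ₃}=r₁+r₄e^{iθ₄} gives r₂ω₂e^{iθ₂}+r₃ω₃e^{iθ₃}=r₄ω₄e^{iθ₄}.
Eliminating the other unknown: ω₃ = r₂ω₂ sin(θ₄−θ₂) / [r₃ sin(θ₃−θ₄)].
Numerator sine = -0.09411; denominator sine = -0.98061.
Result = 0.1176·21.89·(-0.09411) / (0.2297·(-0.98061)) = +1.0754 rad/s; magnitude 1.0754 rad/s.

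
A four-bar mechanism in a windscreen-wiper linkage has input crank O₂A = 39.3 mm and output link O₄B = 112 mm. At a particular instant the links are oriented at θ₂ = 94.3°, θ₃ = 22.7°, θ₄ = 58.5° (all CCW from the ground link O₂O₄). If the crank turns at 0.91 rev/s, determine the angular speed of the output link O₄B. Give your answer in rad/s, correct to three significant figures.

3.25

ω₂ = 5.718 rad/s (from 0.91 rev/s).
Differentiating the loop-closure r₂e^{iθ₂}+r₃e^{iθ₃}=r₁+r₄e^{iθ₄} gives r₂ω₂e^{iθ₂}+r₃ω₃e^{iθ₃}=r₄ω₄e^{iθ₄}.
Eliminating the other unknown: ω₄ = r₂ω₂ sin(θ₂−θ₃) / [r₄ sin(θ₄−θ₃)].
Numerator sine = +0.94888; denominator sine = +0.58496.
Result = 0.0393·5.718·(+0.94888) / (0.112·(+0.58496)) = +3.2545 rad/s; magnitude 3.2545 rad/s.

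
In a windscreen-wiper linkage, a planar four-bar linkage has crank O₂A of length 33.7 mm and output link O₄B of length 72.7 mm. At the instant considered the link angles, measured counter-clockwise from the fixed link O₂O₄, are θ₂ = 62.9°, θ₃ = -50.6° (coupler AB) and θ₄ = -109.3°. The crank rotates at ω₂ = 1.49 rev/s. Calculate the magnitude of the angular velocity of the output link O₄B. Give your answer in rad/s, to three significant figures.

4.66

ω₂ = 9.362 rad/s (from 1.49 rev/s).
Differentiating the loop-closure r₂e^{iθ₂}+r₃e^{iθ₃}=r₁+r₄e^{iθ₄} gives r₂ω₂e^{iθ₂}+r₃ω₃e^{iθ₃}=r₄ω₄e^{iθ₄}.
Eliminating the other unknown: ω₄ = r₂ω₂ sin(θ₂−θ₃) / [r₄ sin(θ₄−θ₃)].
Numerator sine = +0.91706; denominator sine = -0.85446.
Result = 0.0337·9.362·(+0.91706) / (0.0727·(-0.85446)) = -4.6577 rad/s; magnitude 4.6577 rad/s.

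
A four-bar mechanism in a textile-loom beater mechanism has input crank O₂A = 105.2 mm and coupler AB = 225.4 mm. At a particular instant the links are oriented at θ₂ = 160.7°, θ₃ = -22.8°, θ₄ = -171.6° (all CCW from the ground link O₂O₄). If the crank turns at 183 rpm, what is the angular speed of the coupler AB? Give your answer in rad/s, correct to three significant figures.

8.03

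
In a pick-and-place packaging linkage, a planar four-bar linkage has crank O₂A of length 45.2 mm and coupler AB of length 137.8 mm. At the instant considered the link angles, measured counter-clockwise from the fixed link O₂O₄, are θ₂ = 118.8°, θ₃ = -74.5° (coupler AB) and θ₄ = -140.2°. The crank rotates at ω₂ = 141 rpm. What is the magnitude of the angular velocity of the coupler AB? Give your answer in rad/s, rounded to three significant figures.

5.22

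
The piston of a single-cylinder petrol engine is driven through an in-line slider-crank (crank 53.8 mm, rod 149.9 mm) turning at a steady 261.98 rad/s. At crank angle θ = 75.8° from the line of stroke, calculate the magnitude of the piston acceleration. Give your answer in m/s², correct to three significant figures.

326

ω = 262 rad/s
x(θ) = r cosθ + √(L² − r² sin²θ); with ω constant, a = ω²·d²x/dθ².
d²x/dθ² = −r cosθ − r²(cos2θ)/√u − r⁴ sin²2θ/(4u^{3/2}),  u = L² − r² sin²θ = 0.0197497 m².
Substituting r = 0.0538 m, L = 0.1499 m, θ = 75.8°: d²x/dθ² = +0.004749 m.
a = ω²·d²x/dθ² = (262)²·(+0.004749) = +325.94 m/s²;  |a| = 325.94 m/s².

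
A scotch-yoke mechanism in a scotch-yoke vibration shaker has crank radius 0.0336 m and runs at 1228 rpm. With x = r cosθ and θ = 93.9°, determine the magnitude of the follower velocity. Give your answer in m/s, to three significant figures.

4.31

ω = 128.6 rad/s (from 1228 rpm).
x = r cosθ ⇒ ẋ = −rω sinθ.
|v| = rω|sinθ| = 0.0336·128.6·|sin 93.9°| = 4.3108 m/s.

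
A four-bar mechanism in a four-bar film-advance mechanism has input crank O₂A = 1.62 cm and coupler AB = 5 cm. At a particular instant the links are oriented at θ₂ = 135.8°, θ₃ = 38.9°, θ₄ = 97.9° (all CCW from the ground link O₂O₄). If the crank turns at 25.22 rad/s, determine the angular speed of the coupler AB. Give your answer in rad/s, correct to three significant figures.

5.86

ω₂ = 25.22 rad/s
Differentiating the loop-closure r₂e^{iθ₂}+r₃e^{iθ₃}=r₁+r₄e^{iθ₄} gives r₂ω₂e^{iθ₂}+r₃ω₃e^{iθ₃}=r₄ω₄e^{iθ₄}.
Eliminating the other unknown: ω₃ = r₂ω₂ sin(θ₄−θ₂) / [r₃ sin(θ₃−θ₄)].
Numerator sine = -0.61429; denominator sine = -0.85717.
Result = 0.0162·25.22·(-0.61429) / (0.05·(-0.85717)) = +5.8559 rad/s; magnitude 5.8559 rad/s.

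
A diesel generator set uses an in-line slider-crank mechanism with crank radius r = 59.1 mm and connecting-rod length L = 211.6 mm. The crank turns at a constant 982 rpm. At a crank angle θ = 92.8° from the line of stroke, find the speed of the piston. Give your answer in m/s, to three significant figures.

ω = 2π·982/60 = 102.8 rad/s
For an in-line slider-crank, x = r cosθ + √(L² − r² sin²θ), so v = −rω sinθ·[1 + r cosθ/√(L² − r² sin²θ)].
With r = 0.0591 m, L = 0.2116 m, θ = 92.8°: √(L² − r² sin²θ) = 0.2032 m.
v = −0.0591·102.8·0.99881·[1 + 0.0591·-0.04885/0.2032] = -5.984 m/s.
|v| = 5.984 m/s.

5.98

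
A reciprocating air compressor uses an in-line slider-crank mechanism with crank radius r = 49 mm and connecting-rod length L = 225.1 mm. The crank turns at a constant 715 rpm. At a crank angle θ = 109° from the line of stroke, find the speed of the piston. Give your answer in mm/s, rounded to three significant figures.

ω = 2π·715/60 = 74.87 rad/s
For an in-line slider-crank, x = r cosθ + √(L² − r² sin²θ), so v = −rω sinθ·[1 + r cosθ/√(L² − r² sin²θ)].
With r = 0.049 m, L = 0.2251 m, θ = 109°: √(L² − r² sin²θ) = 0.22028 m.
v = −0.049·74.87·0.94552·[1 + 0.049·-0.32557/0.22028] = -3.2177 m/s.
|v| = 3.2177 m/s = 3217.7 mm/s.

3220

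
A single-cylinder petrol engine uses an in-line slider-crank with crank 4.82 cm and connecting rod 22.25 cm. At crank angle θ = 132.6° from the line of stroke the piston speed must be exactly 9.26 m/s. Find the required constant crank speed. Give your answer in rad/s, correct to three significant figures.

For an in-line slider-crank, |v_piston| = rω|sinθ|·[1 + r cosθ/√(L² − r² sin²θ)].
With r = 0.0482 m, L = 0.2225 m, θ = 132.6°: the bracketed kinematic factor |dx/dθ| = 0.03021 m.
ω = v/|dx/dθ| = 9.26/0.03021 = 306.52 rad/s.

307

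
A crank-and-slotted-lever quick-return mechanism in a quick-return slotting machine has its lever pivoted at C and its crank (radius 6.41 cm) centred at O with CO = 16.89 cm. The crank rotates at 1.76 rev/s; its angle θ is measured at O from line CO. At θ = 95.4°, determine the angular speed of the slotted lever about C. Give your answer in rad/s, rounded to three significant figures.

1.12

ω = 11.06 rad/s (from 1.76 rev/s).
Crank pin A relative to C: A = (d + r cosθ, r sinθ); lever angle φ = atan2(r sinθ, d + r cosθ).
Differentiating tanφ: φ̇ = rω(d cosθ + r)/(d² + r² + 2dr cosθ).
d² + r² + 2dr cosθ = |CA|² = 0.0305983 m²;  d cosθ + r = +0.048205 m.
|ω_lever| = |0.0641·11.06·+0.048205| / 0.0305983 = 1.1167 rad/s.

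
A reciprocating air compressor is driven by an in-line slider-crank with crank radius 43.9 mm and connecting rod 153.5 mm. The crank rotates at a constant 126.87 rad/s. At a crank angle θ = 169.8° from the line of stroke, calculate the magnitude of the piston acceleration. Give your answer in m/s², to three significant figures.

505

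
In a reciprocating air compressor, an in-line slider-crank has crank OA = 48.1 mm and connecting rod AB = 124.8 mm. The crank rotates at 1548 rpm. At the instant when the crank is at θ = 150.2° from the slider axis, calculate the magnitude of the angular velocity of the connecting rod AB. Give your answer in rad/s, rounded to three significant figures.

55.2

ω = 162.1 rad/s (converted from 1548 rpm).
The rod makes angle φ with the slider axis where L sinφ = r sinθ; differentiating, L cosφ·φ̇ = r ω cosθ.
L cosφ = √(L² − r² sin²θ) = 0.12249 m.
|ω_rod| = r ω |cosθ| / √(L² − r² sin²θ) = 0.0481·162.1·0.86777/0.12249 = 55.239 rad/s.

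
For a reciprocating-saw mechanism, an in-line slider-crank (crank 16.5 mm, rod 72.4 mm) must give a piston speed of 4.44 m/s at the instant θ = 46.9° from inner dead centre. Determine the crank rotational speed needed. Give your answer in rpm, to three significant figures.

3040

For an in-line slider-crank, |v_piston| = rω|sinθ|·[1 + r cosθ/√(L² − r² sin²θ)].
With r = 0.0165 m, L = 0.0724 m, θ = 46.9°: the bracketed kinematic factor |dx/dθ| = 0.01395 m.
ω = v/|dx/dθ| = 4.44/0.01395 = 318.27 rad/s.
N = 60ω/(2π) = 3039.3 rpm.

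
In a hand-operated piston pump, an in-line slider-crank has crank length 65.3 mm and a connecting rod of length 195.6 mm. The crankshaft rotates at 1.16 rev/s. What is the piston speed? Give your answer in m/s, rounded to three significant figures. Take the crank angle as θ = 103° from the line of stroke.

ω = 2π·1.16 = 7.288 rad/s
For an in-line slider-crank, x = r cosθ + √(L² − r² sin²θ), so v = −rω sinθ·[1 + r cosθ/√(L² − r² sin²θ)].
With r = 0.0653 m, L = 0.1956 m, θ = 103°: √(L² − r² sin²θ) = 0.18496 m.
v = −0.0653·7.288·0.97437·[1 + 0.0653·-0.22495/0.18496] = -0.42691 m/s.
|v| = 0.42691 m/s.

0.427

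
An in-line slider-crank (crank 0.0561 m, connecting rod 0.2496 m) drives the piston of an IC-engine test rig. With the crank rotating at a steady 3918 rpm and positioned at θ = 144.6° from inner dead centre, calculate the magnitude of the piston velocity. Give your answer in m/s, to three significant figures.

ω = 2π·3918/60 = 410.3 rad/s
For an in-line slider-crank, x = r cosθ + √(L² − r² sin²θ), so v = −rω sinθ·[1 + r cosθ/√(L² − r² sin²θ)].
With r = 0.0561 m, L = 0.2496 m, θ = 144.6°: √(L² − r² sin²θ) = 0.24748 m.
v = −0.0561·410.3·0.57928·[1 + 0.0561·-0.81513/0.24748] = -10.87 m/s.
|v| = 10.87 m/s.

10.9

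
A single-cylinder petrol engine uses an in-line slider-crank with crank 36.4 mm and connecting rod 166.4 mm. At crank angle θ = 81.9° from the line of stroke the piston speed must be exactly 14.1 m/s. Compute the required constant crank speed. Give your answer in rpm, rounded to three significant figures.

For an in-line slider-crank, |v_piston| = rω|sinθ|·[1 + r cosθ/√(L² − r² sin²θ)].
With r = 0.0364 m, L = 0.1664 m, θ = 81.9°: the bracketed kinematic factor |dx/dθ| = 0.037175 m.
ω = v/|dx/dθ| = 14.1/0.037175 = 379.29 rad/s.
N = 60ω/(2π) = 3622 rpm.

3620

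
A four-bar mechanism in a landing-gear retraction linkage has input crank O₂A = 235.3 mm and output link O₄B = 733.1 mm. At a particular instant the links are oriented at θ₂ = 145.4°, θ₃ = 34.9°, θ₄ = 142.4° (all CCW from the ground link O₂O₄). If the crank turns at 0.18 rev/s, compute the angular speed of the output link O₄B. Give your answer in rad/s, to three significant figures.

ω₂ = 1.131 rad/s (from 0.18 rev/s).
Differentiating the loop-closure r₂e^{iθ₂}+r₃e^{iθ₃}=r₁+r₄e^{iθ₄} gives r₂ω₂e^{iθ₂}+r₃ω₃e^{iθ₃}=r₄ω₄e^{iθ₄}.
Eliminating the other unknown: ω₄ = r₂ω₂ sin(θ₂−θ₃) / [r₄ sin(θ₄−θ₃)].
Numerator sine = +0.93667; denominator sine = +0.95372.
Result = 0.2353·1.131·(+0.93667) / (0.7331·(+0.95372)) = +0.35652 rad/s; magnitude 0.35652 rad/s.

0.357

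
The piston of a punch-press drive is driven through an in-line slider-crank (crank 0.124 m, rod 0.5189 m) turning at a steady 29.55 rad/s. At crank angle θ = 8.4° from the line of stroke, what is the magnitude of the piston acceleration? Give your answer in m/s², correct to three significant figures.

132

ω = 29.55 rad/s
x(θ) = r cosθ + √(L² − r² sin²θ); with ω constant, a = ω²·d²x/dθ².
d²x/dθ² = −r cosθ − r²(cos2θ)/√u − r⁴ sin²2θ/(4u^{3/2}),  u = L² − r² sin²θ = 0.268929 m².
Substituting r = 0.124 m, L = 0.5189 m, θ = 8.4°: d²x/dθ² = -0.15109 m.
a = ω²·d²x/dθ² = (29.55)²·(-0.15109) = -131.93 m/s²;  |a| = 131.93 m/s².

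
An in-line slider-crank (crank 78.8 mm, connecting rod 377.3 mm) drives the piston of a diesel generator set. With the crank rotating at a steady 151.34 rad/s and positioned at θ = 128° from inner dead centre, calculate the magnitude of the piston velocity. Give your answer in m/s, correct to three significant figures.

8.17

ω = 151.3 rad/s
For an in-line slider-crank, x = r cosθ + √(L² − r² sin²θ), so v = −rω sinθ·[1 + r cosθ/√(L² − r² sin²θ)].
With r = 0.0788 m, L = 0.3773 m, θ = 128°: √(L² − r² sin²θ) = 0.37216 m.
v = −0.0788·151.3·0.78801·[1 + 0.0788·-0.61566/0.37216] = -8.1724 m/s.
|v| = 8.1724 m/s.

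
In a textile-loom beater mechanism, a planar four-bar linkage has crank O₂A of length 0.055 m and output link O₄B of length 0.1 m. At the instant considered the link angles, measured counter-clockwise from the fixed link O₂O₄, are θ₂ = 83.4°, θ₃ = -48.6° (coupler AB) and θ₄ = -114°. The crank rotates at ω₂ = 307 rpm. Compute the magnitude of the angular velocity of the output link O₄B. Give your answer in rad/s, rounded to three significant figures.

ω₂ = 32.15 rad/s (from 307 rpm).
Differentiating the loop-closure r₂e^{iθ₂}+r₃e^{iθ₃}=r₁+r₄e^{iθ₄} gives r₂ω₂e^{iθ₂}+r₃ω₃e^{iθ₃}=r₄ω₄e^{iθ₄}.
Eliminating the other unknown: ω₄ = r₂ω₂ sin(θ₂−θ₃) / [r₄ sin(θ₄−θ₃)].
Numerator sine = +0.74314; denominator sine = -0.90924.
Result = 0.055·32.15·(+0.74314) / (0.1·(-0.90924)) = -14.452 rad/s; magnitude 14.452 rad/s.

14.5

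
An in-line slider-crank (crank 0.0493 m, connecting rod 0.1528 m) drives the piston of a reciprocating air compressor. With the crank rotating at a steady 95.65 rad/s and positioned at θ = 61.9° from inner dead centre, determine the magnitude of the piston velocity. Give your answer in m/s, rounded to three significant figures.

ω = 95.65 rad/s
For an in-line slider-crank, x = r cosθ + √(L² − r² sin²θ), so v = −rω sinθ·[1 + r cosθ/√(L² − r² sin²θ)].
With r = 0.0493 m, L = 0.1528 m, θ = 61.9°: √(L² − r² sin²θ) = 0.14648 m.
v = −0.0493·95.65·0.88213·[1 + 0.0493·0.47101/0.14648] = -4.8191 m/s.
|v| = 4.8191 m/s.

4.82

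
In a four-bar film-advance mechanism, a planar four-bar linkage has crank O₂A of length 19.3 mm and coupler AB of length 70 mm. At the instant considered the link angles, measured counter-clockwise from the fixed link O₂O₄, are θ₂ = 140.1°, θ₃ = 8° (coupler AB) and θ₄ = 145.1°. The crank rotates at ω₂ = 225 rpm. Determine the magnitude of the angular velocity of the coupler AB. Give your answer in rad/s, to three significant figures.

0.832

ω₂ = 23.56 rad/s (from 225 rpm).
Differentiating the loop-closure r₂e^{iθ₂}+r₃e^{iθ₃}=r₁+r₄e^{iθ₄} gives r₂ω₂e^{iθ₂}+r₃ω₃e^{iθ₃}=r₄ω₄e^{iθ₄}.
Eliminating the other unknown: ω₃ = r₂ω₂ sin(θ₄−θ₂) / [r₃ sin(θ₃−θ₄)].
Numerator sine = +0.08716; denominator sine = -0.68072.
Result = 0.0193·23.56·(+0.08716) / (0.07·(-0.68072)) = -0.83176 rad/s; magnitude 0.83176 rad/s.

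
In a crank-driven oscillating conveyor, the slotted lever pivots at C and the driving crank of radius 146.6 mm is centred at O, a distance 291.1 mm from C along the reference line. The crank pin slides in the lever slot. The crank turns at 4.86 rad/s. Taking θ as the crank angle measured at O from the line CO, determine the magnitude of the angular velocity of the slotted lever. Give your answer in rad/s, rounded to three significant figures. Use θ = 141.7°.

1.49

ω = 4.86 rad/s
Crank pin A relative to C: A = (d + r cosθ, r sinθ); lever angle φ = atan2(r sinθ, d + r cosθ).
Differentiating tanφ: φ̇ = rω(d cosθ + r)/(d² + r² + 2dr cosθ).
d² + r² + 2dr cosθ = |CA|² = 0.0392497 m²;  d cosθ + r = -0.081848 m.
|ω_lever| = |0.1466·4.86·-0.081848| / 0.0392497 = 1.4857 rad/s.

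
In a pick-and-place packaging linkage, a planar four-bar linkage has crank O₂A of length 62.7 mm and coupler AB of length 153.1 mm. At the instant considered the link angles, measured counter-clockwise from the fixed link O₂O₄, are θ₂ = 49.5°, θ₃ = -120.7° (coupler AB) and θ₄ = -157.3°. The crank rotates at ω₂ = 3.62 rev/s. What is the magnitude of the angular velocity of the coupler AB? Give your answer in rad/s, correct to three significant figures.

ω₂ = 22.75 rad/s (from 3.62 rev/s).
Differentiating the loop-closure r₂e^{iθ₂}+r₃e^{iθ₃}=r₁+r₄e^{iθ₄} gives r₂ω₂e^{iθ₂}+r₃ω₃e^{iθ₃}=r₄ω₄e^{iθ₄}.
Eliminating the other unknown: ω₃ = r₂ω₂ sin(θ₄−θ₂) / [r₃ sin(θ₃−θ₄)].
Numerator sine = +0.45088; denominator sine = +0.59622.
Result = 0.0627·22.75·(+0.45088) / (0.1531·(+0.59622)) = +7.0442 rad/s; magnitude 7.0442 rad/s.

7.04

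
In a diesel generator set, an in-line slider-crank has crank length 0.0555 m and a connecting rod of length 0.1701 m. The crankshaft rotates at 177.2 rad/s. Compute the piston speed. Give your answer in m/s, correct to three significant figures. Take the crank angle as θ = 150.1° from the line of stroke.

ω = 177.2 rad/s
For an in-line slider-crank, x = r cosθ + √(L² − r² sin²θ), so v = −rω sinθ·[1 + r cosθ/√(L² − r² sin²θ)].
With r = 0.0555 m, L = 0.1701 m, θ = 150.1°: √(L² − r² sin²θ) = 0.16784 m.
v = −0.0555·177.2·0.49849·[1 + 0.0555·-0.86690/0.16784] = -3.4971 m/s.
|v| = 3.4971 m/s.

3.50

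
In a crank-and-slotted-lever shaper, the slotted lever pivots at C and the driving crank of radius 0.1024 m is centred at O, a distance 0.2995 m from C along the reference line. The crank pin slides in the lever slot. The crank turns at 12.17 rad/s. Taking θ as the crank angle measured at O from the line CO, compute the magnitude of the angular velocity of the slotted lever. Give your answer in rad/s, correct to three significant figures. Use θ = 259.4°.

0.663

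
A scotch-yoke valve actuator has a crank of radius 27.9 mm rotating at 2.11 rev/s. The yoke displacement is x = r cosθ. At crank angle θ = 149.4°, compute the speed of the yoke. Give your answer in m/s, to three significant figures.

ω = 13.26 rad/s (from 2.11 rev/s).
x = r cosθ ⇒ ẋ = −rω sinθ.
|v| = rω|sinθ| = 0.0279·13.26·|sin 149.4°| = 0.18829 m/s.

0.188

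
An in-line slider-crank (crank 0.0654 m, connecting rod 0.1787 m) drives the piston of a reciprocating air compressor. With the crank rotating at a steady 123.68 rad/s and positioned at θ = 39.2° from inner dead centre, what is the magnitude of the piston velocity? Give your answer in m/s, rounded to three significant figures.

ω = 123.7 rad/s
For an in-line slider-crank, x = r cosθ + √(L² − r² sin²θ), so v = −rω sinθ·[1 + r cosθ/√(L² − r² sin²θ)].
With r = 0.0654 m, L = 0.1787 m, θ = 39.2°: √(L² − r² sin²θ) = 0.17385 m.
v = −0.0654·123.7·0.63203·[1 + 0.0654·0.77494/0.17385] = -6.6026 m/s.
|v| = 6.6026 m/s.

6.60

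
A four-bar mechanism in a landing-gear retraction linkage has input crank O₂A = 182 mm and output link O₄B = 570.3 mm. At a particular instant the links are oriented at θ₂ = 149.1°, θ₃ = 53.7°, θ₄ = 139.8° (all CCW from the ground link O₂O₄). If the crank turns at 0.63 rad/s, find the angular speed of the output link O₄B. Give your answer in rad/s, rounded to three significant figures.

ω₂ = 0.63 rad/s
Differentiating the loop-closure r₂e^{iθ₂}+r₃e^{iθ₃}=r₁+r₄e^{iθ₄} gives r₂ω₂e^{iθ₂}+r₃ω₃e^{iθ₃}=r₄ω₄e^{iθ₄}.
Eliminating the other unknown: ω₄ = r₂ω₂ sin(θ₂−θ₃) / [r₄ sin(θ₄−θ₃)].
Numerator sine = +0.99556; denominator sine = +0.99768.
Result = 0.182·0.63·(+0.99556) / (0.5703·(+0.99768)) = +0.20062 rad/s; magnitude 0.20062 rad/s.

0.201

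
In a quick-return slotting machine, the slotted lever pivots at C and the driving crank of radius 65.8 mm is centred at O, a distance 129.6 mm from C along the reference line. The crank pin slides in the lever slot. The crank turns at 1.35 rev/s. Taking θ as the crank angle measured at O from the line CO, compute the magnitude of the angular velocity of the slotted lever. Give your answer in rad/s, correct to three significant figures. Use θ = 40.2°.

ω = 8.482 rad/s (from 1.35 rev/s).
Crank pin A relative to C: A = (d + r cosθ, r sinθ); lever angle φ = atan2(r sinθ, d + r cosθ).
Differentiating tanφ: φ̇ = rω(d cosθ + r)/(d² + r² + 2dr cosθ).
d² + r² + 2dr cosθ = |CA|² = 0.0341526 m²;  d cosθ + r = +0.16479 m.
|ω_lever| = |0.0658·8.482·+0.16479| / 0.0341526 = 2.693 rad/s.

2.69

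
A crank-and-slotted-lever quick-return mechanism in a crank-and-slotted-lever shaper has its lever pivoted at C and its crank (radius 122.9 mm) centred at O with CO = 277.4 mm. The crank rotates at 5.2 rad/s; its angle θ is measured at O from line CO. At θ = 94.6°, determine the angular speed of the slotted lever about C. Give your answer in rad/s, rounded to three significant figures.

0.743

ω = 5.2 rad/s
Crank pin A relative to C: A = (d + r cosθ, r sinθ); lever angle φ = atan2(r sinθ, d + r cosθ).
Differentiating tanφ: φ̇ = rω(d cosθ + r)/(d² + r² + 2dr cosθ).
d² + r² + 2dr cosθ = |CA|² = 0.0865868 m²;  d cosθ + r = +0.10065 m.
|ω_lever| = |0.1229·5.2·+0.10065| / 0.0865868 = 0.7429 rad/s.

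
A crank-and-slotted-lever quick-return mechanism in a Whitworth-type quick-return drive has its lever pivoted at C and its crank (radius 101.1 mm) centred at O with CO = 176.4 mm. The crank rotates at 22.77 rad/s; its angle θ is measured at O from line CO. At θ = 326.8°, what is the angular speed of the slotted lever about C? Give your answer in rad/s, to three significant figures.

8.04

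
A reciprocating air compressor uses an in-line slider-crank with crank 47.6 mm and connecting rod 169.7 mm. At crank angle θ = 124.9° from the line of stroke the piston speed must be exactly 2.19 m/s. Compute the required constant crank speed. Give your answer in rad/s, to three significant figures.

For an in-line slider-crank, |v_piston| = rω|sinθ|·[1 + r cosθ/√(L² − r² sin²θ)].
With r = 0.0476 m, L = 0.1697 m, θ = 124.9°: the bracketed kinematic factor |dx/dθ| = 0.032601 m.
ω = v/|dx/dθ| = 2.19/0.032601 = 67.175 rad/s.

67.2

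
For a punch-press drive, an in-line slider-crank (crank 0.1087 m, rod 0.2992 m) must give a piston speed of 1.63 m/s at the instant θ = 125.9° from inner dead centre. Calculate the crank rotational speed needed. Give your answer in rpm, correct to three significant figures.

227

For an in-line slider-crank, |v_piston| = rω|sinθ|·[1 + r cosθ/√(L² − r² sin²θ)].
With r = 0.1087 m, L = 0.2992 m, θ = 125.9°: the bracketed kinematic factor |dx/dθ| = 0.068425 m.
ω = v/|dx/dθ| = 1.63/0.068425 = 23.822 rad/s.
N = 60ω/(2π) = 227.48 rpm.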